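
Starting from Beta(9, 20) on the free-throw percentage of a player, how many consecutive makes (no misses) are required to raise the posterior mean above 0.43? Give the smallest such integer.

After k makes and 0 misses the posterior is Beta(9+k, 20), with mean (9+k)/(9+20+k).
Set (9+k)/(29+k) > 0.43 and solve: k > (0.43·29 − 9)/(1 − 0.43) = 6.088.
The smallest integer exceeding 6.088 is 7, and checking k=7: (16)/(36) = 0.4444 > 0.43.

k = 7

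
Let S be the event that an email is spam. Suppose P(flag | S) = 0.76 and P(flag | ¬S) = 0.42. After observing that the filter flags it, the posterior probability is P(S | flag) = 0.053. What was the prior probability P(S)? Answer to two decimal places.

Bayes' rule in odds form gives O(S|E) = O(S)·[P(E|S)/P(E|¬S)], hence O(S) = O(S|E)/LR.
Posterior odds = 0.053/(1−0.053) = 0.0560. LR = 0.76/0.42 = 1.8095.
Prior odds = 0.0560/1.8095 = 0.0309, so P(S) = 0.0309/(1+0.0309) ≈ 0.03.

P(S) = 0.03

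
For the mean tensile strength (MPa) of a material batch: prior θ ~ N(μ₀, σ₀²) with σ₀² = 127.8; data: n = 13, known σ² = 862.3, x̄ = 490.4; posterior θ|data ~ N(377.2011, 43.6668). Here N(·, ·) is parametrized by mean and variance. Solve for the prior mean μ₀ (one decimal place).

With known observation variance, the Normal–Normal posterior has precision τ_n = τ₀ + n/σ² and mean μ_n = (τ₀μ₀ + (n/σ²)x̄)/τ_n.
Here τ₀ = 1/127.8 = 0.007825 and τ_data = 13/862.3 = 0.015076, so τ_n = 0.022901.
Rearranging for μ₀: μ₀ = (μ_n·τ_n − τ_data·x̄)/τ₀ = (377.2011·0.022901 − 0.015076·490.4) / 0.007825 = 1.245012/0.007825 ≈ 159.1.

μ₀ = 159.1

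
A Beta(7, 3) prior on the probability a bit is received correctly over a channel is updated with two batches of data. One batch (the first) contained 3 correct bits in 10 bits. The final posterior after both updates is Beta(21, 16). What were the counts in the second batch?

11 correct bits and 6 errors

Because Beta–binomial updating is additive in the counts, the combined data contributed (α_post−α_prior, β_post−β_prior) successes and failures.
Total across both batches: 21−7=14 correct bits, 16−3=13 errors.
Subtract the first batch: 14−3=11 correct bits and 13−7=6 errors.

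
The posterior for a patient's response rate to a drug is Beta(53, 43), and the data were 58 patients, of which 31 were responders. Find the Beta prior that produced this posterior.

Beta(22, 16)

Beta is conjugate to the binomial likelihood: posterior = Beta(α+s, β+f).
Subtract the data counts: 53−31=22, 43−27=16.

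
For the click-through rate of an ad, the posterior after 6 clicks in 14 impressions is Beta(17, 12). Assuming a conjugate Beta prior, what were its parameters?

Beta(11, 4)

A Beta(a, b) prior with s successes and f failures in binomial data gives a Beta(a+s, b+f) posterior.
So a = 17 − 6 = 11 and b = 12 − 8 = 4.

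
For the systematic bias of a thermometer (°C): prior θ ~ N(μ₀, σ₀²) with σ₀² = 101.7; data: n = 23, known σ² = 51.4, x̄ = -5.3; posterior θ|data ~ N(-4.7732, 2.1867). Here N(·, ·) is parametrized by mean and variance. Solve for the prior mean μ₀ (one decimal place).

With known observation variance, the Normal–Normal posterior has precision τ_n = τ₀ + n/σ² and mean μ_n = (τ₀μ₀ + (n/σ²)x̄)/τ_n.
Here τ₀ = 1/101.7 = 0.009833 and τ_data = 23/51.4 = 0.447471, so τ_n = 0.457304.
Rearranging for μ₀: μ₀ = (μ_n·τ_n − τ_data·x̄)/τ₀ = (-4.7732·0.457304 − 0.447471·-5.3) / 0.009833 = 0.188793/0.009833 ≈ 19.2.

μ₀ = 19.2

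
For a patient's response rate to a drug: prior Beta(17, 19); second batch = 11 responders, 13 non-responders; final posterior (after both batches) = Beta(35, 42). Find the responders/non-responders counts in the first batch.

Sequential conjugate updates are equivalent to a single update on the pooled data, so total successes = posterior α − prior α and total failures = posterior β − prior β.
Total across both batches: 35−17=18 responders, 42−19=23 non-responders.
Subtract the second batch: 18−11=7 responders and 23−13=10 non-responders.

7 responders and 10 non-responders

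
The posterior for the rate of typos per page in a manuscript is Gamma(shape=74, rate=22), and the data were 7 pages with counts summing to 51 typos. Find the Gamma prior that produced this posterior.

Gamma–Poisson conjugacy: posterior shape = α + Σxᵢ, posterior rate = β + n.
So α = 74 − 51 = 23 and β = 22 − 7 = 15.

Gamma(shape=23, rate=15)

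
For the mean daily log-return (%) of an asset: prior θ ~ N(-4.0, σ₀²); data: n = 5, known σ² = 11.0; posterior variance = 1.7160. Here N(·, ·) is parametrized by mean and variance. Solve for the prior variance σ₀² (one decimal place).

σ₀² = 7.8

Posterior precision equals prior precision plus data precision: 1/σ_n² = 1/σ₀² + n/σ².
So 1/σ₀² = 1/1.7160 − 5/11.0 = 0.582751 − 0.454545 = 0.128206.
Hence σ₀² = 1/0.128206 ≈ 7.8.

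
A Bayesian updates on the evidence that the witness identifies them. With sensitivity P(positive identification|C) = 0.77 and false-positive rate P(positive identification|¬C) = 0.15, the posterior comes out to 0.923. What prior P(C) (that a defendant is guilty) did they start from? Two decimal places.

Bayes' rule in odds form gives O(C|E) = O(C)·[P(E|C)/P(E|¬C)], hence O(C) = O(C|E)/LR.
Posterior odds = 0.923/(1−0.923) = 11.9870. LR = 0.77/0.15 = 5.1333.
Prior odds = 11.9870/5.1333 = 2.3351, so P(C) = 2.3351/(1+2.3351) ≈ 0.70.

P(C) = 0.70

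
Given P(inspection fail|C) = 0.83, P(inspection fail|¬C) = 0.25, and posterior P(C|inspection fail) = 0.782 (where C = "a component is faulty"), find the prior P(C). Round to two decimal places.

Bayes' rule in odds form gives O(C|E) = O(C)·[P(E|C)/P(E|¬C)], hence O(C) = O(C|E)/LR.
Posterior odds = 0.782/(1−0.782) = 3.5872. LR = 0.83/0.25 = 3.3200.
Prior odds = 3.5872/3.3200 = 1.0805, so P(C) = 1.0805/(1+1.0805) ≈ 0.52.

P(C) = 0.52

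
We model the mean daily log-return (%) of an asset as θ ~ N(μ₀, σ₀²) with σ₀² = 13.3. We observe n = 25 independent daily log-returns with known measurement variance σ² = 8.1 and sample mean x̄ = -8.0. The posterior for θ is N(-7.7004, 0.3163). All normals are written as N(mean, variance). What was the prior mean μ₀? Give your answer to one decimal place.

μ₀ = 4.6

With known observation variance, the Normal–Normal posterior has precision τ_n = τ₀ + n/σ² and mean μ_n = (τ₀μ₀ + (n/σ²)x̄)/τ_n.
Here τ₀ = 1/13.3 = 0.075188 and τ_data = 25/8.1 = 3.086420, so τ_n = 3.161608.
Rearranging for μ₀: μ₀ = (μ_n·τ_n − τ_data·x̄)/τ₀ = (-7.7004·3.161608 − 3.086420·-8.0) / 0.075188 = 0.345714/0.075188 ≈ 4.6.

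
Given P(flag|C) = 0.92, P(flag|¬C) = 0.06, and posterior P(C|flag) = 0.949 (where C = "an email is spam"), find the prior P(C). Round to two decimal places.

P(C) = 0.55

In odds form, posterior odds = prior odds × likelihood ratio, so prior odds = posterior odds ÷ LR.
Posterior odds = 0.949/(1−0.949) = 18.6078. LR = 0.92/0.06 = 15.3333.
Prior odds = 18.6078/15.3333 = 1.2136, so P(C) = 1.2136/(1+1.2136) ≈ 0.55.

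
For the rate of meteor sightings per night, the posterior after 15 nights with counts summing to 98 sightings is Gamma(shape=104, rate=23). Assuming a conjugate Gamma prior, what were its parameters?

Gamma(shape=6, rate=8)

A Gamma(α, β) prior (rate parametrization) on a Poisson rate with n observations summing to S gives posterior Gamma(α+S, β+n).
So α = 104 − 98 = 6 and β = 23 − 15 = 8.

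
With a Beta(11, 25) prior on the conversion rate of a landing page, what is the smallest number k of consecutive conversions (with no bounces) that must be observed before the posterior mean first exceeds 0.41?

After k conversions and 0 bounces the posterior is Beta(11+k, 25), with mean (11+k)/(11+25+k).
Set (11+k)/(36+k) > 0.41 and solve: k > (0.41·36 − 11)/(1 − 0.41) = 6.373.
The smallest integer exceeding 6.373 is 7.

k = 7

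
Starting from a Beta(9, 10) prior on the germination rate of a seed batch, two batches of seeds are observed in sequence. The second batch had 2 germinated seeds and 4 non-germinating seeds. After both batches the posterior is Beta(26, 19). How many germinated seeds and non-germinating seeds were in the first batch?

15 germinated seeds and 5 non-germinating seeds

Because Beta–binomial updating is additive in the counts, the combined data contributed (α_post−α_prior, β_post−β_prior) successes and failures.
Total across both batches: 26−9=17 germinated seeds, 19−10=9 non-germinating seeds.
Subtract the second batch: 17−2=15 germinated seeds and 9−4=5 non-germinating seeds.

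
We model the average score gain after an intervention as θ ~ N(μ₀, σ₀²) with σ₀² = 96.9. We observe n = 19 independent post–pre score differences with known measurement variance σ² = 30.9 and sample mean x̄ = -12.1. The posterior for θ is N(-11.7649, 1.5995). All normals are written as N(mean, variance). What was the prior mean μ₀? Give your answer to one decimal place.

With known observation variance, the Normal–Normal posterior has precision τ_n = τ₀ + n/σ² and mean μ_n = (τ₀μ₀ + (n/σ²)x̄)/τ_n.
Here τ₀ = 1/96.9 = 0.010320 and τ_data = 19/30.9 = 0.614887, so τ_n = 0.625207.
Rearranging for μ₀: μ₀ = (μ_n·τ_n − τ_data·x̄)/τ₀ = (-11.7649·0.625207 − 0.614887·-12.1) / 0.010320 = 0.084635/0.010320 ≈ 8.2.

μ₀ = 8.2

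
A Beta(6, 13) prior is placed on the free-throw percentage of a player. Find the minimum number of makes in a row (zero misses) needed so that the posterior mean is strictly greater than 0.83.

k = 58

After k makes and 0 misses the posterior is Beta(6+k, 13), with mean (6+k)/(6+13+k).
Set (6+k)/(19+k) > 0.83 and solve: k > (0.83·19 − 6)/(1 − 0.83) = 57.471.
The smallest integer exceeding 57.471 is 58.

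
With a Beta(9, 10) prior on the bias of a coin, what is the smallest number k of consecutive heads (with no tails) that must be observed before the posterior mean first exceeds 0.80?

After k heads and 0 tails the posterior is Beta(9+k, 10), with mean (9+k)/(9+10+k).
Set (9+k)/(19+k) > 0.80 and solve: k > (0.80·19 − 9)/(1 − 0.80) = 31.000.
The smallest integer exceeding 31.000 is 32.

k = 32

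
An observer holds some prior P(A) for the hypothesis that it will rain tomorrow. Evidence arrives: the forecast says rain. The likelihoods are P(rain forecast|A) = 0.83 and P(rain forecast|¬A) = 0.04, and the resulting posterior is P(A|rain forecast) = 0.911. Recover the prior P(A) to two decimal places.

P(A) = 0.33

In odds form, posterior odds = prior odds × likelihood ratio, so prior odds = posterior odds ÷ LR.
Posterior odds = 0.911/(1−0.911) = 10.2360. LR = 0.83/0.04 = 20.7500.
Prior odds = 10.2360/20.7500 = 0.4933, so P(A) = 0.4933/(1+0.4933) ≈ 0.33.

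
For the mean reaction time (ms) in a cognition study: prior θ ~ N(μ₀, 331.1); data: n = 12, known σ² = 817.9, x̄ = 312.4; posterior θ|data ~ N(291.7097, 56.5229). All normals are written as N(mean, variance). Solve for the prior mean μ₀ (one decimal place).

With known observation variance, the Normal–Normal posterior has precision τ_n = τ₀ + n/σ² and mean μ_n = (τ₀μ₀ + (n/σ²)x̄)/τ_n.
Here τ₀ = 1/331.1 = 0.003020 and τ_data = 12/817.9 = 0.014672, so τ_n = 0.017692.
Rearranging for μ₀: μ₀ = (μ_n·τ_n − τ_data·x̄)/τ₀ = (291.7097·0.017692 − 0.014672·312.4) / 0.003020 = 0.577395/0.003020 ≈ 191.2.

μ₀ = 191.2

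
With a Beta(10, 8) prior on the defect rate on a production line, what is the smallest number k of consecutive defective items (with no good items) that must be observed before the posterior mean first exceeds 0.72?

k = 11

After k defective items and 0 good items the posterior is Beta(10+k, 8), with mean (10+k)/(10+8+k).
Set (10+k)/(18+k) > 0.72 and solve: k > (0.72·18 − 10)/(1 − 0.72) = 10.571.
The smallest integer exceeding 10.571 is 11.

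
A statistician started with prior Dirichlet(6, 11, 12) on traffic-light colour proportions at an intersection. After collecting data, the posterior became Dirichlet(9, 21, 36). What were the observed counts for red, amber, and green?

counts (3, 10, 24)

For a Dirichlet(α) prior with multinomial counts c, the posterior is Dirichlet(α + c) componentwise.
Counts are posterior − prior componentwise: 9−6=3, 21−11=10, 36−12=24.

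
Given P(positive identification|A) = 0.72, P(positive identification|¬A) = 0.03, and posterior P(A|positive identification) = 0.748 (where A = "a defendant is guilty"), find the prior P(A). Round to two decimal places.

In odds form, posterior odds = prior odds × likelihood ratio, so prior odds = posterior odds ÷ LR.
Posterior odds = 0.748/(1−0.748) = 2.9683. LR = 0.72/0.03 = 24.0000.
Prior odds = 2.9683/24.0000 = 0.1237, so P(A) = 0.1237/(1+0.1237) ≈ 0.11.

P(A) = 0.11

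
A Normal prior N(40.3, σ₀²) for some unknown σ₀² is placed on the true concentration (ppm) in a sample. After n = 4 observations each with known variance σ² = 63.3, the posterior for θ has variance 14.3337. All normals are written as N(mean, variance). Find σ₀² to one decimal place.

σ₀² = 152.1

For the Normal–Normal model with known σ², precisions add: τ_n = τ₀ + n/σ².
So 1/σ₀² = 1/14.3337 − 4/63.3 = 0.069766 − 0.063191 = 0.006575.
Hence σ₀² = 1/0.006575 ≈ 152.1.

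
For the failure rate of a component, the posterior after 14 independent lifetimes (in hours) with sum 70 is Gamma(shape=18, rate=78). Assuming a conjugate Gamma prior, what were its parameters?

Gamma–exponential conjugacy: posterior shape = α + n, posterior rate = β + Σtᵢ.
So α = 18 − 14 = 4 and β = 78 − 70 = 8.

Gamma(shape=4, rate=8)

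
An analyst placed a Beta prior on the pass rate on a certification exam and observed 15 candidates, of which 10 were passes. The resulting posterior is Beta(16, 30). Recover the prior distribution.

A Beta(a, b) prior with s successes and f failures in binomial data gives a Beta(a+s, b+f) posterior.
So a = 16 − 10 = 6 and b = 30 − 5 = 25.

Beta(6, 25)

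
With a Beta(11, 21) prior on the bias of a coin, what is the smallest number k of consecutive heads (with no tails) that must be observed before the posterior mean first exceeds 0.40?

After k heads and 0 tails the posterior is Beta(11+k, 21), with mean (11+k)/(11+21+k).
Set (11+k)/(32+k) > 0.40 and solve: k > (0.40·32 − 11)/(1 − 0.40) = 3.000.
The smallest integer exceeding 3.000 is 4, and checking k=4: (15)/(36) = 0.4167 > 0.40.

k = 4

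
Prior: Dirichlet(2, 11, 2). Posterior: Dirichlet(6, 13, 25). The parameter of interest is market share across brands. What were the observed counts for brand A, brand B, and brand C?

For a Dirichlet(α) prior with multinomial counts c, the posterior is Dirichlet(α + c) componentwise.
Counts are posterior − prior componentwise: 6−2=4, 13−11=2, 25−2=23.

counts (4, 2, 23)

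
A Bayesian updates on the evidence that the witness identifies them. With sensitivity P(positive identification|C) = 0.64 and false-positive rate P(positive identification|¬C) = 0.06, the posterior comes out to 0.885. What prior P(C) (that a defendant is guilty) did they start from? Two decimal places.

Bayes' rule in odds form gives O(C|E) = O(C)·[P(E|C)/P(E|¬C)], hence O(C) = O(C|E)/LR.
Posterior odds = 0.885/(1−0.885) = 7.6957. LR = 0.64/0.06 = 10.6667.
Prior odds = 7.6957/10.6667 = 0.7215, so P(C) = 0.7215/(1+0.7215) ≈ 0.42.

P(C) = 0.42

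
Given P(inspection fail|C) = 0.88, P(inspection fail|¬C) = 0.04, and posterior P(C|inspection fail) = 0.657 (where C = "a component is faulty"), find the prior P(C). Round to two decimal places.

P(C) = 0.08

Bayes' rule in odds form gives O(C|E) = O(C)·[P(E|C)/P(E|¬C)], hence O(C) = O(C|E)/LR.
Posterior odds = 0.657/(1−0.657) = 1.9155. LR = 0.88/0.04 = 22.0000.
Prior odds = 1.9155/22.0000 = 0.0871, so P(C) = 0.0871/(1+0.0871) ≈ 0.08.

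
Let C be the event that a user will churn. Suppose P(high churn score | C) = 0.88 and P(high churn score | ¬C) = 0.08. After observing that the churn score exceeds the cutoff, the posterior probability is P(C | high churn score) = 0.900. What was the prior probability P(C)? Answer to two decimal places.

Bayes' rule in odds form gives O(C|E) = O(C)·[P(E|C)/P(E|¬C)], hence O(C) = O(C|E)/LR.
Posterior odds = 0.900/(1−0.900) = 9.0000. LR = 0.88/0.08 = 11.0000.
Prior odds = 9.0000/11.0000 = 0.8182, so P(C) = 0.8182/(1+0.8182) ≈ 0.45.

P(C) = 0.45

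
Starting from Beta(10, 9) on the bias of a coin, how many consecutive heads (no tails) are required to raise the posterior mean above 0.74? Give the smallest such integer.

After k heads and 0 tails the posterior is Beta(10+k, 9), with mean (10+k)/(10+9+k).
Set (10+k)/(19+k) > 0.74 and solve: k > (0.74·19 − 10)/(1 − 0.74) = 15.615.
The smallest integer exceeding 15.615 is 16, and checking k=16: (26)/(35) = 0.7429 > 0.74.

k = 16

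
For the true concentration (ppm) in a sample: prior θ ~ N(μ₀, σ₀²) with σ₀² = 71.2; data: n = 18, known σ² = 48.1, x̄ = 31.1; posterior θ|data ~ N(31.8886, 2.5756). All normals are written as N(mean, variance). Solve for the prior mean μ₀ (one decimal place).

μ₀ = 52.9

The posterior mean is a precision-weighted average: μ_n = (τ₀μ₀ + τ_data·x̄)/(τ₀+τ_data), with τ₀=1/σ₀² and τ_data=n/σ².
Here τ₀ = 1/71.2 = 0.014045 and τ_data = 18/48.1 = 0.374220, so τ_n = 0.388265.
Rearranging for μ₀: μ₀ = (μ_n·τ_n − τ_data·x̄)/τ₀ = (31.8886·0.388265 − 0.374220·31.1) / 0.014045 = 0.742985/0.014045 ≈ 52.9.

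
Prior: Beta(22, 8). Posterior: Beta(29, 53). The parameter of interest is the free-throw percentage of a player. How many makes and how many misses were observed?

7 makes and 45 misses

Beta is conjugate to the binomial likelihood: posterior = Beta(α+s, β+f).
Match parameters: s=29−22=7, f=53−8=45.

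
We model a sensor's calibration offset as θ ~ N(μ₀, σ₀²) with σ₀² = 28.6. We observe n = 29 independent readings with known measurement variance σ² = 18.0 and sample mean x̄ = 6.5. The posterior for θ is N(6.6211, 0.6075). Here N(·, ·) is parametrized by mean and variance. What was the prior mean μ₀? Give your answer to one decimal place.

With known observation variance, the Normal–Normal posterior has precision τ_n = τ₀ + n/σ² and mean μ_n = (τ₀μ₀ + (n/σ²)x̄)/τ_n.
Here τ₀ = 1/28.6 = 0.034965 and τ_data = 29/18.0 = 1.611111, so τ_n = 1.646076.
Rearranging for μ₀: μ₀ = (μ_n·τ_n − τ_data·x̄)/τ₀ = (6.6211·1.646076 − 1.611111·6.5) / 0.034965 = 0.426612/0.034965 ≈ 12.2.

μ₀ = 12.2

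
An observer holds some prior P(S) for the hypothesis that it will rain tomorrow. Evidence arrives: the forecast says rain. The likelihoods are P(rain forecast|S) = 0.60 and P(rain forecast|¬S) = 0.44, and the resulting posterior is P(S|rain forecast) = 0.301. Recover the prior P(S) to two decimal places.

In odds form, posterior odds = prior odds × likelihood ratio, so prior odds = posterior odds ÷ LR.
Posterior odds = 0.301/(1−0.301) = 0.4306. LR = 0.60/0.44 = 1.3636.
Prior odds = 0.4306/1.3636 = 0.3158, so P(S) = 0.3158/(1+0.3158) ≈ 0.24.

P(S) = 0.24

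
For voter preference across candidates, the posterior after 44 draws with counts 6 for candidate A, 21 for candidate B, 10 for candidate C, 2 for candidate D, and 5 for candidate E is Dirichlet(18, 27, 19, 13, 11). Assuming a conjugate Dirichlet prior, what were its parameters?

For a Dirichlet(α) prior with multinomial counts c, the posterior is Dirichlet(α + c) componentwise.
Subtract each count from the matching posterior parameter: 18−6=12, 27−21=6, 19−10=9, 13−2=11, 11−5=6.

Dirichlet(12, 6, 9, 11, 6)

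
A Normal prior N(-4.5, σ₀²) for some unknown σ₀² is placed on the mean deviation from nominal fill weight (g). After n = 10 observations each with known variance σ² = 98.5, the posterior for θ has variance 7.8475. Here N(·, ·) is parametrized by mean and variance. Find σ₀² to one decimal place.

σ₀² = 38.6

For the Normal–Normal model with known σ², precisions add: τ_n = τ₀ + n/σ².
So 1/σ₀² = 1/7.8475 − 10/98.5 = 0.127429 − 0.101523 = 0.025906.
Hence σ₀² = 1/0.025906 ≈ 38.6.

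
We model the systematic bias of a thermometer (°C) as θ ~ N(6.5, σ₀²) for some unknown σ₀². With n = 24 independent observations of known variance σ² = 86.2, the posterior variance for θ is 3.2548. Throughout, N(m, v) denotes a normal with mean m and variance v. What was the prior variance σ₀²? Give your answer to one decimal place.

σ₀² = 34.7

Posterior precision equals prior precision plus data precision: 1/σ_n² = 1/σ₀² + n/σ².
So 1/σ₀² = 1/3.2548 − 24/86.2 = 0.307239 − 0.278422 = 0.028817.
Hence σ₀² = 1/0.028817 ≈ 34.7.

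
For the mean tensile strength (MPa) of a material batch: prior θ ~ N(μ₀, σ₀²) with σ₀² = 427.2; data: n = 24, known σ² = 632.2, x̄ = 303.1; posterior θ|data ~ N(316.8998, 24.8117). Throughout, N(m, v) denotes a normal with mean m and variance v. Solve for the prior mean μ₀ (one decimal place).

The posterior mean is a precision-weighted average: μ_n = (τ₀μ₀ + τ_data·x̄)/(τ₀+τ_data), with τ₀=1/σ₀² and τ_data=n/σ².
Here τ₀ = 1/427.2 = 0.002341 and τ_data = 24/632.2 = 0.037963, so τ_n = 0.040304.
Rearranging for μ₀: μ₀ = (μ_n·τ_n − τ_data·x̄)/τ₀ = (316.8998·0.040304 − 0.037963·303.1) / 0.002341 = 1.265744/0.002341 ≈ 540.7.

μ₀ = 540.7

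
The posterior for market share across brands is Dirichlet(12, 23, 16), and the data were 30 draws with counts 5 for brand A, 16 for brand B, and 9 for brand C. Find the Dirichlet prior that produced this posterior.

For a Dirichlet(α) prior with multinomial counts c, the posterior is Dirichlet(α + c) componentwise.
Subtract each count from the matching posterior parameter: 12−5=7, 23−16=7, 16−9=7.

Dirichlet(7, 7, 7)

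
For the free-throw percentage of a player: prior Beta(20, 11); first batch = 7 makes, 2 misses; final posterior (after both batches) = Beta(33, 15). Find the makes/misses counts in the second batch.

6 makes and 2 misses

Sequential conjugate updates are equivalent to a single update on the pooled data, so total successes = posterior α − prior α and total failures = posterior β − prior β.
Total across both batches: 33−20=13 makes, 15−11=4 misses.
Subtract the first batch: 13−7=6 makes and 4−2=2 misses.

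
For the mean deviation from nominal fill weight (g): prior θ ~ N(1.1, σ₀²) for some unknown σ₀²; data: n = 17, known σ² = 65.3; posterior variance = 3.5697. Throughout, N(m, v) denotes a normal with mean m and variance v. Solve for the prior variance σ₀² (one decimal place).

Posterior precision equals prior precision plus data precision: 1/σ_n² = 1/σ₀² + n/σ².
So 1/σ₀² = 1/3.5697 − 17/65.3 = 0.280136 − 0.260337 = 0.019799.
Hence σ₀² = 1/0.019799 ≈ 50.5.

σ₀² = 50.5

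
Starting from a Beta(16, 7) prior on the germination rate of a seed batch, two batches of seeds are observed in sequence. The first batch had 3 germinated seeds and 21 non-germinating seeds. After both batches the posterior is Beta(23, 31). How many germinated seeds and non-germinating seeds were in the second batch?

4 germinated seeds and 3 non-germinating seeds

Sequential conjugate updates are equivalent to a single update on the pooled data, so total successes = posterior α − prior α and total failures = posterior β − prior β.
Total across both batches: 23−16=7 germinated seeds, 31−7=24 non-germinating seeds.
Subtract the first batch: 7−3=4 germinated seeds and 24−21=3 non-germinating seeds.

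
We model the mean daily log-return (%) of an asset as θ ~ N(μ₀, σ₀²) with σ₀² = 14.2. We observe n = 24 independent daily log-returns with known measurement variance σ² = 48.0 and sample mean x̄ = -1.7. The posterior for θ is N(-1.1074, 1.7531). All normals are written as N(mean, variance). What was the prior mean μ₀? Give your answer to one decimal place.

μ₀ = 3.1

The posterior mean is a precision-weighted average: μ_n = (τ₀μ₀ + τ_data·x̄)/(τ₀+τ_data), with τ₀=1/σ₀² and τ_data=n/σ².
Here τ₀ = 1/14.2 = 0.070423 and τ_data = 24/48.0 = 0.500000, so τ_n = 0.570423.
Rearranging for μ₀: μ₀ = (μ_n·τ_n − τ_data·x̄)/τ₀ = (-1.1074·0.570423 − 0.500000·-1.7) / 0.070423 = 0.218314/0.070423 ≈ 3.1.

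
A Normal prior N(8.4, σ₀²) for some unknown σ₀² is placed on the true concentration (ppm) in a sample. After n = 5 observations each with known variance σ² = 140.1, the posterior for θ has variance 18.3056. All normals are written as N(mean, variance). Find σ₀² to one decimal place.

σ₀² = 52.8

For the Normal–Normal model with known σ², precisions add: τ_n = τ₀ + n/σ².
So 1/σ₀² = 1/18.3056 − 5/140.1 = 0.054628 − 0.035689 = 0.018939.
Hence σ₀² = 1/0.018939 ≈ 52.8.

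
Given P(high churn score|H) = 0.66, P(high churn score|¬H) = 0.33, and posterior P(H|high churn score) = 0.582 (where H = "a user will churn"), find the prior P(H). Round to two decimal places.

Bayes' rule in odds form gives O(H|E) = O(H)·[P(E|H)/P(E|¬H)], hence O(H) = O(H|E)/LR.
Posterior odds = 0.582/(1−0.582) = 1.3923. LR = 0.66/0.33 = 2.0000.
Prior odds = 1.3923/2.0000 = 0.6962, so P(H) = 0.6962/(1+0.6962) ≈ 0.41.

P(H) = 0.41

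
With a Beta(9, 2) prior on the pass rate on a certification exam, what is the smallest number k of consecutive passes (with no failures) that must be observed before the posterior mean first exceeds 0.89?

After k passes and 0 failures the posterior is Beta(9+k, 2), with mean (9+k)/(9+2+k).
Set (9+k)/(11+k) > 0.89 and solve: k > (0.89·11 − 9)/(1 − 0.89) = 7.182.
The smallest integer exceeding 7.182 is 8.

k = 8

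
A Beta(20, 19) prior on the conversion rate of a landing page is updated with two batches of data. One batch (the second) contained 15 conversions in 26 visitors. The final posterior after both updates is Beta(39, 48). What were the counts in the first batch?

4 conversions and 18 bounces

Because Beta–binomial updating is additive in the counts, the combined data contributed (α_post−α_prior, β_post−β_prior) successes and failures.
Total across both batches: 39−20=19 conversions, 48−19=29 bounces.
Subtract the second batch: 19−15=4 conversions and 29−11=18 bounces.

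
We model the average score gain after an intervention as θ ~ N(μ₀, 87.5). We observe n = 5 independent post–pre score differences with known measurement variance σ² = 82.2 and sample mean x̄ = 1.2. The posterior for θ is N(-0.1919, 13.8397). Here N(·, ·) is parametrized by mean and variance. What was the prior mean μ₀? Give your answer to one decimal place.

μ₀ = -7.6

The posterior mean is a precision-weighted average: μ_n = (τ₀μ₀ + τ_data·x̄)/(τ₀+τ_data), with τ₀=1/σ₀² and τ_data=n/σ².
Here τ₀ = 1/87.5 = 0.011429 and τ_data = 5/82.2 = 0.060827, so τ_n = 0.072256.
Rearranging for μ₀: μ₀ = (μ_n·τ_n − τ_data·x̄)/τ₀ = (-0.1919·0.072256 − 0.060827·1.2) / 0.011429 = -0.086858/0.011429 ≈ -7.6.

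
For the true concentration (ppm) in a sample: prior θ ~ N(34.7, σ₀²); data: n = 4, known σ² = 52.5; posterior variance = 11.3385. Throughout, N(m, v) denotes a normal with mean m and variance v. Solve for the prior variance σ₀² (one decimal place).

Posterior precision equals prior precision plus data precision: 1/σ_n² = 1/σ₀² + n/σ².
So 1/σ₀² = 1/11.3385 − 4/52.5 = 0.088195 − 0.076190 = 0.012005.
Hence σ₀² = 1/0.012005 ≈ 83.3.

σ₀² = 83.3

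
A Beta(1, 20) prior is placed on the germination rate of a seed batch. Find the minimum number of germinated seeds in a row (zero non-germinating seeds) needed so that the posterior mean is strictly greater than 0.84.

After k germinated seeds and 0 non-germinating seeds the posterior is Beta(1+k, 20), with mean (1+k)/(1+20+k).
Set (1+k)/(21+k) > 0.84 and solve: k > (0.84·21 − 1)/(1 − 0.84) = 104.000.
The smallest integer exceeding 104.000 is 105, and checking k=105: (106)/(126) = 0.8413 > 0.84.

k = 105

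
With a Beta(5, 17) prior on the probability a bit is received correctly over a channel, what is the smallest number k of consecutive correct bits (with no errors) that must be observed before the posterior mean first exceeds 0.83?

After k correct bits and 0 errors the posterior is Beta(5+k, 17), with mean (5+k)/(5+17+k).
Set (5+k)/(22+k) > 0.83 and solve: k > (0.83·22 − 5)/(1 − 0.83) = 78.000.
The smallest integer exceeding 78.000 is 79.

k = 79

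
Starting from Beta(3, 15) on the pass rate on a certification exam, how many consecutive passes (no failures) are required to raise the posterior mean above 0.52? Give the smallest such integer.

After k passes and 0 failures the posterior is Beta(3+k, 15), with mean (3+k)/(3+15+k).
Set (3+k)/(18+k) > 0.52 and solve: k > (0.52·18 − 3)/(1 − 0.52) = 13.250.
The smallest integer exceeding 13.250 is 14, and checking k=14: (17)/(32) = 0.5312 > 0.52.

k = 14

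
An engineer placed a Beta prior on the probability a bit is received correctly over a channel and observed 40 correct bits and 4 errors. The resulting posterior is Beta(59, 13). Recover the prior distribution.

Beta is conjugate to the binomial likelihood: posterior = Beta(α+s, β+f).
Subtract the data counts: 59−40=19, 13−4=9.

Beta(19, 9)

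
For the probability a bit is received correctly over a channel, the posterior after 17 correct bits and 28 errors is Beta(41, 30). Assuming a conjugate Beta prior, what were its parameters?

Beta(24, 2)

A Beta(α, β) prior with s successes and f failures in binomial data gives a Beta(α+s, β+f) posterior.
So α = 41 − 17 = 24 and β = 30 − 28 = 2.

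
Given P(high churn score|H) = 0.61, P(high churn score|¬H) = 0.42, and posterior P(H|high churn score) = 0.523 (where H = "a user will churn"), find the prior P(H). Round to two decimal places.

In odds form, posterior odds = prior odds × likelihood ratio, so prior odds = posterior odds ÷ LR.
Posterior odds = 0.523/(1−0.523) = 1.0964. LR = 0.61/0.42 = 1.4524.
Prior odds = 1.0964/1.4524 = 0.7549, so P(H) = 0.7549/(1+0.7549) ≈ 0.43.

P(H) = 0.43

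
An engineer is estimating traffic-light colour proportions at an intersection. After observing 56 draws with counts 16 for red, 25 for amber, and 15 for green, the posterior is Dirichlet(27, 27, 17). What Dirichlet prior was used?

For a Dirichlet(α) prior with multinomial counts c, the posterior is Dirichlet(α + c) componentwise.
Subtract each count from the matching posterior parameter: 27−16=11, 27−25=2, 17−15=2.

Dirichlet(11, 2, 2)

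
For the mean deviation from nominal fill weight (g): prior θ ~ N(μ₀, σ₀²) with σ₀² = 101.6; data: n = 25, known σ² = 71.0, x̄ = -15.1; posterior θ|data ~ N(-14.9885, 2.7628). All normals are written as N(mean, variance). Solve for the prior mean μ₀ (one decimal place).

μ₀ = -11.0

The posterior mean is a precision-weighted average: μ_n = (τ₀μ₀ + τ_data·x̄)/(τ₀+τ_data), with τ₀=1/σ₀² and τ_data=n/σ².
Here τ₀ = 1/101.6 = 0.009843 and τ_data = 25/71.0 = 0.352113, so τ_n = 0.361956.
Rearranging for μ₀: μ₀ = (μ_n·τ_n − τ_data·x̄)/τ₀ = (-14.9885·0.361956 − 0.352113·-15.1) / 0.009843 = -0.108271/0.009843 ≈ -11.0.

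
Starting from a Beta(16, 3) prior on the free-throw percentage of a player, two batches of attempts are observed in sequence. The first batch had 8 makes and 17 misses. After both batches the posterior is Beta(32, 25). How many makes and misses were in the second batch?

8 makes and 5 misses

Sequential conjugate updates are equivalent to a single update on the pooled data, so total successes = posterior α − prior α and total failures = posterior β − prior β.
Total across both batches: 32−16=16 makes, 25−3=22 misses.
Subtract the first batch: 16−8=8 makes and 22−17=5 misses.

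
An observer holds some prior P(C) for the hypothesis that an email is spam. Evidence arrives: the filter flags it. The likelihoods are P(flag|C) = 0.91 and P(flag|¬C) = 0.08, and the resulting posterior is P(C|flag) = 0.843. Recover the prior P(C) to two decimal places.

P(C) = 0.32

Bayes' rule in odds form gives O(C|E) = O(C)·[P(E|C)/P(E|¬C)], hence O(C) = O(C|E)/LR.
Posterior odds = 0.843/(1−0.843) = 5.3694. LR = 0.91/0.08 = 11.3750.
Prior odds = 5.3694/11.3750 = 0.4720, so P(C) = 0.4720/(1+0.4720) ≈ 0.32.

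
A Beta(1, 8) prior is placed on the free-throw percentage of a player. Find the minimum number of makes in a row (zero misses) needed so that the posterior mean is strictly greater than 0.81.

After k makes and 0 misses the posterior is Beta(1+k, 8), with mean (1+k)/(1+8+k).
Set (1+k)/(9+k) > 0.81 and solve: k > (0.81·9 − 1)/(1 − 0.81) = 33.105.
The smallest integer exceeding 33.105 is 34.

k = 34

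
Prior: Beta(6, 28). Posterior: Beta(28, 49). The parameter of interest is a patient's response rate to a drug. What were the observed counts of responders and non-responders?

A Beta(α, β) prior with s successes and f failures in binomial data gives a Beta(α+s, β+f) posterior.
So s = 28 − 6 = 22 and f = 49 − 28 = 21.

22 responders and 21 non-responders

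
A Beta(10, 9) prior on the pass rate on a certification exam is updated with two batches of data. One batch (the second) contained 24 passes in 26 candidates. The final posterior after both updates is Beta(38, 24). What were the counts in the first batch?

4 passes and 13 failures

Because Beta–binomial updating is additive in the counts, the combined data contributed (α_post−α_prior, β_post−β_prior) successes and failures.
Total across both batches: 38−10=28 passes, 24−9=15 failures.
Subtract the second batch: 28−24=4 passes and 15−2=13 failures.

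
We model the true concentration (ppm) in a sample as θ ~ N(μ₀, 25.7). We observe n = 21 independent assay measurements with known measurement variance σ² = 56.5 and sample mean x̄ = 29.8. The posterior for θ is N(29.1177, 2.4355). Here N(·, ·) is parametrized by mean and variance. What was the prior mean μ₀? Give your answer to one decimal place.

With known observation variance, the Normal–Normal posterior has precision τ_n = τ₀ + n/σ² and mean μ_n = (τ₀μ₀ + (n/σ²)x̄)/τ_n.
Here τ₀ = 1/25.7 = 0.038911 and τ_data = 21/56.5 = 0.371681, so τ_n = 0.410592.
Rearranging for μ₀: μ₀ = (μ_n·τ_n − τ_data·x̄)/τ₀ = (29.1177·0.410592 − 0.371681·29.8) / 0.038911 = 0.879401/0.038911 ≈ 22.6.

μ₀ = 22.6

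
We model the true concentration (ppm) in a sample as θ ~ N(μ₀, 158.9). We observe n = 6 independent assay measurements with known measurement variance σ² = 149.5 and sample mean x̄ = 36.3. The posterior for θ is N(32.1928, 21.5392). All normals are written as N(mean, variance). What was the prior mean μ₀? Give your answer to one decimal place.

μ₀ = 6.0

With known observation variance, the Normal–Normal posterior has precision τ_n = τ₀ + n/σ² and mean μ_n = (τ₀μ₀ + (n/σ²)x̄)/τ_n.
Here τ₀ = 1/158.9 = 0.006293 and τ_data = 6/149.5 = 0.040134, so τ_n = 0.046427.
Rearranging for μ₀: μ₀ = (μ_n·τ_n − τ_data·x̄)/τ₀ = (32.1928·0.046427 − 0.040134·36.3) / 0.006293 = 0.037751/0.006293 ≈ 6.0.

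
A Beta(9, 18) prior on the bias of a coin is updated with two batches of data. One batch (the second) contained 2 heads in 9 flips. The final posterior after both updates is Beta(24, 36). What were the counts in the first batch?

13 heads and 11 tails

Sequential conjugate updates are equivalent to a single update on the pooled data, so total successes = posterior α − prior α and total failures = posterior β − prior β.
Total across both batches: 24−9=15 heads, 36−18=18 tails.
Subtract the second batch: 15−2=13 heads and 18−7=11 tails.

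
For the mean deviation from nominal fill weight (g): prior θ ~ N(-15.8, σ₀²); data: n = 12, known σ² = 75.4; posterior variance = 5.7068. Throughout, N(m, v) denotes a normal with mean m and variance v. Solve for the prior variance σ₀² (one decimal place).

σ₀² = 62.2

For the Normal–Normal model with known σ², precisions add: τ_n = τ₀ + n/σ².
So 1/σ₀² = 1/5.7068 − 12/75.4 = 0.175230 − 0.159151 = 0.016079.
Hence σ₀² = 1/0.016079 ≈ 62.2.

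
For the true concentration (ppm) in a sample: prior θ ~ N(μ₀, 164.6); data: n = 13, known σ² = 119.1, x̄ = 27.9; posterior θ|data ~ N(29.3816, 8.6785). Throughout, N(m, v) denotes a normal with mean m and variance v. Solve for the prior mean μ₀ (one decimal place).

With known observation variance, the Normal–Normal posterior has precision τ_n = τ₀ + n/σ² and mean μ_n = (τ₀μ₀ + (n/σ²)x̄)/τ_n.
Here τ₀ = 1/164.6 = 0.006075 and τ_data = 13/119.1 = 0.109152, so τ_n = 0.115227.
Rearranging for μ₀: μ₀ = (μ_n·τ_n − τ_data·x̄)/τ₀ = (29.3816·0.115227 − 0.109152·27.9) / 0.006075 = 0.340213/0.006075 ≈ 56.0.

μ₀ = 56.0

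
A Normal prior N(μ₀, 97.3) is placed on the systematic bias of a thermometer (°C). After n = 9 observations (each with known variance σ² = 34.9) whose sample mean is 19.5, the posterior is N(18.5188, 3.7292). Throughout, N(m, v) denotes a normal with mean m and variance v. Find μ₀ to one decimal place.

μ₀ = -6.1

The posterior mean is a precision-weighted average: μ_n = (τ₀μ₀ + τ_data·x̄)/(τ₀+τ_data), with τ₀=1/σ₀² and τ_data=n/σ².
Here τ₀ = 1/97.3 = 0.010277 and τ_data = 9/34.9 = 0.257880, so τ_n = 0.268157.
Rearranging for μ₀: μ₀ = (μ_n·τ_n − τ_data·x̄)/τ₀ = (18.5188·0.268157 − 0.257880·19.5) / 0.010277 = -0.062714/0.010277 ≈ -6.1.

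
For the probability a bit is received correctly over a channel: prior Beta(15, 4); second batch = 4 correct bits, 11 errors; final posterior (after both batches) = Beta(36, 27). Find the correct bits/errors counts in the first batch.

Because Beta–binomial updating is additive in the counts, the combined data contributed (α_post−α_prior, β_post−β_prior) successes and failures.
Total across both batches: 36−15=21 correct bits, 27−4=23 errors.
Subtract the second batch: 21−4=17 correct bits and 23−11=12 errors.

17 correct bits and 12 errors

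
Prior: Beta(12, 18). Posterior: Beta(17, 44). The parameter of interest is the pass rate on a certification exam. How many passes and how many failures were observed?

A Beta(a, b) prior with s successes and f failures in binomial data gives a Beta(a+s, b+f) posterior.
Match parameters: s=17−12=5, f=44−18=26.

5 passes and 26 failures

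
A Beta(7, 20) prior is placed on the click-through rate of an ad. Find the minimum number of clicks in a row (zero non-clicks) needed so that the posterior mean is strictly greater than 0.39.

k = 6

After k clicks and 0 non-clicks the posterior is Beta(7+k, 20), with mean (7+k)/(7+20+k).
Set (7+k)/(27+k) > 0.39 and solve: k > (0.39·27 − 7)/(1 − 0.39) = 5.787.
The smallest integer exceeding 5.787 is 6, and checking k=6: (13)/(33) = 0.3939 > 0.39.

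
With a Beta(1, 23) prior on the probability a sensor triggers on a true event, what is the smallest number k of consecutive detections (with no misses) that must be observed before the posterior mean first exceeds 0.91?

k = 232

After k detections and 0 misses the posterior is Beta(1+k, 23), with mean (1+k)/(1+23+k).
Set (1+k)/(24+k) > 0.91 and solve: k > (0.91·24 − 1)/(1 − 0.91) = 231.556.
The smallest integer exceeding 231.556 is 232.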